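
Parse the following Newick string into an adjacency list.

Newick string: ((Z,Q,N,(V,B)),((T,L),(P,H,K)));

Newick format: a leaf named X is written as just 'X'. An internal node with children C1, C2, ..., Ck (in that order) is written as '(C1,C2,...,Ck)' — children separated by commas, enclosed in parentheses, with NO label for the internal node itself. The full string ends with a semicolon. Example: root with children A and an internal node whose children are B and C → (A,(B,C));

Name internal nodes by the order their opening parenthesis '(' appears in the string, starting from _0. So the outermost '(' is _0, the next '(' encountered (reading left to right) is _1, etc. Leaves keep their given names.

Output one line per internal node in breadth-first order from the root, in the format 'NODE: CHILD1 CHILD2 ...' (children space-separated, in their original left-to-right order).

Input: ((Z,Q,N,(V,B)),((T,L),(P,H,K)));
Scanning left-to-right, naming '(' by encounter order:
  pos 0: '(' -> open internal node _0 (depth 1)
  pos 1: '(' -> open internal node _1 (depth 2)
  pos 8: '(' -> open internal node _2 (depth 3)
  pos 12: ')' -> close internal node _2 (now at depth 2)
  pos 13: ')' -> close internal node _1 (now at depth 1)
  pos 15: '(' -> open internal node _3 (depth 2)
  pos 16: '(' -> open internal node _4 (depth 3)
  pos 20: ')' -> close internal node _4 (now at depth 2)
  pos 22: '(' -> open internal node _5 (depth 3)
  pos 28: ')' -> close internal node _5 (now at depth 2)
  pos 29: ')' -> close internal node _3 (now at depth 1)
  pos 30: ')' -> close internal node _0 (now at depth 0)
Total internal nodes: 6
BFS adjacency from root:
  _0: _1 _3
  _1: Z Q N _2
  _3: _4 _5
  _2: V B
  _4: T L
  _5: P H K

Answer: _0: _1 _3
_1: Z Q N _2
_3: _4 _5
_2: V B
_4: T L
_5: P H K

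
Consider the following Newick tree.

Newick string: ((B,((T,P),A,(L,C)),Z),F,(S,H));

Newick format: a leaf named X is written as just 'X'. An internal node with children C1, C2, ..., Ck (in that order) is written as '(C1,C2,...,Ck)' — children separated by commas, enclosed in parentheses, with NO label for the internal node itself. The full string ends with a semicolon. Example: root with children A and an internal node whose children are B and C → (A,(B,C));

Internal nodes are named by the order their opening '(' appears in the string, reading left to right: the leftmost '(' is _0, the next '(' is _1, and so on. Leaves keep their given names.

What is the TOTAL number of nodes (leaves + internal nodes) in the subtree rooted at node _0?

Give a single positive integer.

Answer: 16

Derivation:
Newick: ((B,((T,P),A,(L,C)),Z),F,(S,H));
Locate _0: it is the '(' at position 0 (the 1st '(' reading left to right).
Query: subtree rooted at _0
_0: subtree_size = 1 + 15
  _1: subtree_size = 1 + 10
    B: subtree_size = 1 + 0
    _2: subtree_size = 1 + 7
      _3: subtree_size = 1 + 2
        T: subtree_size = 1 + 0
        P: subtree_size = 1 + 0
      A: subtree_size = 1 + 0
      _4: subtree_size = 1 + 2
        L: subtree_size = 1 + 0
        C: subtree_size = 1 + 0
    Z: subtree_size = 1 + 0
  F: subtree_size = 1 + 0
  _5: subtree_size = 1 + 2
    S: subtree_size = 1 + 0
    H: subtree_size = 1 + 0
Total subtree size of _0: 16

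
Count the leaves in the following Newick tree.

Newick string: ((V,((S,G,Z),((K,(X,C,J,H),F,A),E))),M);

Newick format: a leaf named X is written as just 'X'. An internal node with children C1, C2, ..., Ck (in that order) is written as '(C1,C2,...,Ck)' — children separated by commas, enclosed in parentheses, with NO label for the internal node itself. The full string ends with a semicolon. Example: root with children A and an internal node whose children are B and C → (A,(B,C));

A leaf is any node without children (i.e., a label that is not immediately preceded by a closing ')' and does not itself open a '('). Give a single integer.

Answer: 13

Derivation:
Newick: ((V,((S,G,Z),((K,(X,C,J,H),F,A),E))),M);
Scan left-to-right; a leaf is any maximal label run not followed by '(':
  pos 2: leaf 'V' → count = 1
  pos 6: leaf 'S' → count = 2
  pos 8: leaf 'G' → count = 3
  pos 10: leaf 'Z' → count = 4
  pos 15: leaf 'K' → count = 5
  pos 18: leaf 'X' → count = 6
  pos 20: leaf 'C' → count = 7
  pos 22: leaf 'J' → count = 8
  pos 24: leaf 'H' → count = 9
  pos 27: leaf 'F' → count = 10
  pos 29: leaf 'A' → count = 11
  pos 32: leaf 'E' → count = 12
  pos 37: leaf 'M' → count = 13
Total leaves: 13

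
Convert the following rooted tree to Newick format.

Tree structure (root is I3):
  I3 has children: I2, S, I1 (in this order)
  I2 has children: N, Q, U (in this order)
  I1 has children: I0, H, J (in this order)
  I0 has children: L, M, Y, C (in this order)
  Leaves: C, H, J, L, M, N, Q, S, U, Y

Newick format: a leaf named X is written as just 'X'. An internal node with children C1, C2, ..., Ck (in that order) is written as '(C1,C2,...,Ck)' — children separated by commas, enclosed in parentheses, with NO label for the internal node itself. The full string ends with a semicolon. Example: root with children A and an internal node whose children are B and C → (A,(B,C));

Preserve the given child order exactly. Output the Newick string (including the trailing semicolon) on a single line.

internal I3 with children ['I2', 'S', 'I1']
  internal I2 with children ['N', 'Q', 'U']
    leaf 'N' → 'N'
    leaf 'Q' → 'Q'
    leaf 'U' → 'U'
  → '(N,Q,U)'
  leaf 'S' → 'S'
  internal I1 with children ['I0', 'H', 'J']
    internal I0 with children ['L', 'M', 'Y', 'C']
      leaf 'L' → 'L'
      leaf 'M' → 'M'
      leaf 'Y' → 'Y'
      leaf 'C' → 'C'
    → '(L,M,Y,C)'
    leaf 'H' → 'H'
    leaf 'J' → 'J'
  → '((L,M,Y,C),H,J)'
→ '((N,Q,U),S,((L,M,Y,C),H,J))'
Final: ((N,Q,U),S,((L,M,Y,C),H,J));

Answer: ((N,Q,U),S,((L,M,Y,C),H,J));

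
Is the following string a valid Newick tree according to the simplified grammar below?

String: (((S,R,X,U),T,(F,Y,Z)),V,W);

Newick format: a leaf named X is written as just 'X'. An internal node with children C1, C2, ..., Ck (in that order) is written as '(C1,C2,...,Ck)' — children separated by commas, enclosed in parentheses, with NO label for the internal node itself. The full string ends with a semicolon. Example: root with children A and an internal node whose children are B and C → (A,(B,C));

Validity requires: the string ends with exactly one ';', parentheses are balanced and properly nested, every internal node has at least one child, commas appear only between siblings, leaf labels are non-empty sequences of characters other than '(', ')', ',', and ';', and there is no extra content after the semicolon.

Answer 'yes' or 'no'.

Answer: yes

Derivation:
Input: (((S,R,X,U),T,(F,Y,Z)),V,W);
Paren balance: 4 '(' vs 4 ')' OK
Ends with single ';': True
Full parse: OK
Valid: True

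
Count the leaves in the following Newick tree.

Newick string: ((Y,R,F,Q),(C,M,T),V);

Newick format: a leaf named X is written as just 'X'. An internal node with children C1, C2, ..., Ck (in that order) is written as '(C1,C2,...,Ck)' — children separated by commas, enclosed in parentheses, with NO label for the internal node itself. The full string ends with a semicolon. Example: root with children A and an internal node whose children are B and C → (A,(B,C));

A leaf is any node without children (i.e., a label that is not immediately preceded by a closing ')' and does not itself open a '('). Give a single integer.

Answer: 8

Derivation:
Newick: ((Y,R,F,Q),(C,M,T),V);
Scan left-to-right; a leaf is any maximal label run not followed by '(':
  pos 2: leaf 'Y' → count = 1
  pos 4: leaf 'R' → count = 2
  pos 6: leaf 'F' → count = 3
  pos 8: leaf 'Q' → count = 4
  pos 12: leaf 'C' → count = 5
  pos 14: leaf 'M' → count = 6
  pos 16: leaf 'T' → count = 7
  pos 19: leaf 'V' → count = 8
Total leaves: 8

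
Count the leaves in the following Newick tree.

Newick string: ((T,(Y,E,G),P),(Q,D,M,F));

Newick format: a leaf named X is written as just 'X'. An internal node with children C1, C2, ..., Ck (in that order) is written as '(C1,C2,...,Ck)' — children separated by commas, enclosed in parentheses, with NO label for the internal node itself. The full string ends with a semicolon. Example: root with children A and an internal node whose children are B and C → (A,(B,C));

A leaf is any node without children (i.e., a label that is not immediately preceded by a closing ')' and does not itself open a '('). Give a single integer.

Newick: ((T,(Y,E,G),P),(Q,D,M,F));
Scan left-to-right; a leaf is any maximal label run not followed by '(':
  pos 2: leaf 'T' → count = 1
  pos 5: leaf 'Y' → count = 2
  pos 7: leaf 'E' → count = 3
  pos 9: leaf 'G' → count = 4
  pos 12: leaf 'P' → count = 5
  pos 16: leaf 'Q' → count = 6
  pos 18: leaf 'D' → count = 7
  pos 20: leaf 'M' → count = 8
  pos 22: leaf 'F' → count = 9
Total leaves: 9

Answer: 9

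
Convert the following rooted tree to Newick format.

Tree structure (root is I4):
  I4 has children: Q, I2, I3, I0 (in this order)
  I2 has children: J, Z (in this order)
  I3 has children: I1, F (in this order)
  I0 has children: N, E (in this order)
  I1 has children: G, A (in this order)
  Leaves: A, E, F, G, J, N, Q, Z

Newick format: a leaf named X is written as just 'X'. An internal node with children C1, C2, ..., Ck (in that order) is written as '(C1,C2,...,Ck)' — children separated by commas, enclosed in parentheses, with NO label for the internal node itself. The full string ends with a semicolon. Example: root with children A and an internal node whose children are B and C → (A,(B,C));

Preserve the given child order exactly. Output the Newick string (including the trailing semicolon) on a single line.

Answer: (Q,(J,Z),((G,A),F),(N,E));

Derivation:
internal I4 with children ['Q', 'I2', 'I3', 'I0']
  leaf 'Q' → 'Q'
  internal I2 with children ['J', 'Z']
    leaf 'J' → 'J'
    leaf 'Z' → 'Z'
  → '(J,Z)'
  internal I3 with children ['I1', 'F']
    internal I1 with children ['G', 'A']
      leaf 'G' → 'G'
      leaf 'A' → 'A'
    → '(G,A)'
    leaf 'F' → 'F'
  → '((G,A),F)'
  internal I0 with children ['N', 'E']
    leaf 'N' → 'N'
    leaf 'E' → 'E'
  → '(N,E)'
→ '(Q,(J,Z),((G,A),F),(N,E))'
Final: (Q,(J,Z),((G,A),F),(N,E));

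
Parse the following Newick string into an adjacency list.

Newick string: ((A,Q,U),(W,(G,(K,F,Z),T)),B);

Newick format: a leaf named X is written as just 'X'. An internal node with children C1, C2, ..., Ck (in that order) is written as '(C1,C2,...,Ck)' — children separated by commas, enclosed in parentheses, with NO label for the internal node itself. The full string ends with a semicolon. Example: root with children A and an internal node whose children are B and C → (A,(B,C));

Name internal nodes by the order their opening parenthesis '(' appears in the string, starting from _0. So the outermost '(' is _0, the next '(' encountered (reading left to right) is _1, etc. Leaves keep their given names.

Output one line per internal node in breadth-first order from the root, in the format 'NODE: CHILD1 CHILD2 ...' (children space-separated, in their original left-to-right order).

Answer: _0: _1 _2 B
_1: A Q U
_2: W _3
_3: G _4 T
_4: K F Z

Derivation:
Input: ((A,Q,U),(W,(G,(K,F,Z),T)),B);
Scanning left-to-right, naming '(' by encounter order:
  pos 0: '(' -> open internal node _0 (depth 1)
  pos 1: '(' -> open internal node _1 (depth 2)
  pos 7: ')' -> close internal node _1 (now at depth 1)
  pos 9: '(' -> open internal node _2 (depth 2)
  pos 12: '(' -> open internal node _3 (depth 3)
  pos 15: '(' -> open internal node _4 (depth 4)
  pos 21: ')' -> close internal node _4 (now at depth 3)
  pos 24: ')' -> close internal node _3 (now at depth 2)
  pos 25: ')' -> close internal node _2 (now at depth 1)
  pos 28: ')' -> close internal node _0 (now at depth 0)
Total internal nodes: 5
BFS adjacency from root:
  _0: _1 _2 B
  _1: A Q U
  _2: W _3
  _3: G _4 T
  _4: K F Z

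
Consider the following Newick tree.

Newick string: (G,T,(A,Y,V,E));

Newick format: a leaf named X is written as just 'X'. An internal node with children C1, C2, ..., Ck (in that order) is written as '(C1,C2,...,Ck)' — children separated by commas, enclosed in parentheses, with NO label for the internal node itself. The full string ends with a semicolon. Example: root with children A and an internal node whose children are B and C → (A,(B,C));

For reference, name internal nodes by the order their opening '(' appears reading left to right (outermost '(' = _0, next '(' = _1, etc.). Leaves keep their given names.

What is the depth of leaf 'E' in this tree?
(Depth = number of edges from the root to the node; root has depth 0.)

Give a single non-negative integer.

Answer: 2

Derivation:
Newick: (G,T,(A,Y,V,E));
Naming internals by '(' encounter order: outermost '(' = _0, next = _1, ...
Query node: E
Path from root: _0 -> _1 -> E
Depth of E: 2 (number of edges from root)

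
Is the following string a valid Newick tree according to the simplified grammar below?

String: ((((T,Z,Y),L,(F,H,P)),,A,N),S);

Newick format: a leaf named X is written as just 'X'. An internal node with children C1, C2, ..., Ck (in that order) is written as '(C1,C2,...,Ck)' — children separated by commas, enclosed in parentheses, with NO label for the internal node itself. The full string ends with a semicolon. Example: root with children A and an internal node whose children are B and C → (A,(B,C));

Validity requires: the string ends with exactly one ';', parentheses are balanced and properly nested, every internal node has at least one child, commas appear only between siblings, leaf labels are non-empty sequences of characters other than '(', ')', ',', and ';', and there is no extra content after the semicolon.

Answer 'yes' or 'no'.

Input: ((((T,Z,Y),L,(F,H,P)),,A,N),S);
Paren balance: 5 '(' vs 5 ')' OK
Ends with single ';': True
Full parse: FAILS (empty leaf label at pos 22)
Valid: False

Answer: no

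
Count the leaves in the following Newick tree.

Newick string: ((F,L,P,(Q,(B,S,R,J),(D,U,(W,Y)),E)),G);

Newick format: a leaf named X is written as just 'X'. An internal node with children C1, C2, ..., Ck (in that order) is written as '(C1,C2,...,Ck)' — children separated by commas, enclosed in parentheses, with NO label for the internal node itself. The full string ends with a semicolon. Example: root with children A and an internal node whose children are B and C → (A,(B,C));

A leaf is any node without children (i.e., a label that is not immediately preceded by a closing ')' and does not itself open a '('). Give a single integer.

Answer: 14

Derivation:
Newick: ((F,L,P,(Q,(B,S,R,J),(D,U,(W,Y)),E)),G);
Scan left-to-right; a leaf is any maximal label run not followed by '(':
  pos 2: leaf 'F' → count = 1
  pos 4: leaf 'L' → count = 2
  pos 6: leaf 'P' → count = 3
  pos 9: leaf 'Q' → count = 4
  pos 12: leaf 'B' → count = 5
  pos 14: leaf 'S' → count = 6
  pos 16: leaf 'R' → count = 7
  pos 18: leaf 'J' → count = 8
  pos 22: leaf 'D' → count = 9
  pos 24: leaf 'U' → count = 10
  pos 27: leaf 'W' → count = 11
  pos 29: leaf 'Y' → count = 12
  pos 33: leaf 'E' → count = 13
  pos 37: leaf 'G' → count = 14
Total leaves: 14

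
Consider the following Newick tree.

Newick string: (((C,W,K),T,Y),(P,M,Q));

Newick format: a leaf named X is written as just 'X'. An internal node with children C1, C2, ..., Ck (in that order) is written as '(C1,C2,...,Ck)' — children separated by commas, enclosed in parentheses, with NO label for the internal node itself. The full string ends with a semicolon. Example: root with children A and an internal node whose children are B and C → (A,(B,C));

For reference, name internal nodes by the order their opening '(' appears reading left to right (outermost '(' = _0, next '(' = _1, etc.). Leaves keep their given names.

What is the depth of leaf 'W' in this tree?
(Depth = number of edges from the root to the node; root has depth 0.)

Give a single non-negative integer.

Answer: 3

Derivation:
Newick: (((C,W,K),T,Y),(P,M,Q));
Naming internals by '(' encounter order: outermost '(' = _0, next = _1, ...
Query node: W
Path from root: _0 -> _1 -> _2 -> W
Depth of W: 3 (number of edges from root)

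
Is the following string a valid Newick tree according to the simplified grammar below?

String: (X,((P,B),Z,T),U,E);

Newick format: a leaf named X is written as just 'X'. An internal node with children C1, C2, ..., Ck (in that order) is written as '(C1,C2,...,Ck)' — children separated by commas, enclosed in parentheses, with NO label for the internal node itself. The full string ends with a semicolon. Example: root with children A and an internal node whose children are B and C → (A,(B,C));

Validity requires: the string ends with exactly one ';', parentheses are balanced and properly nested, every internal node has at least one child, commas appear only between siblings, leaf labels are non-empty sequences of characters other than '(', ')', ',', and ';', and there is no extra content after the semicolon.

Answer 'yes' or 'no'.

Input: (X,((P,B),Z,T),U,E);
Paren balance: 3 '(' vs 3 ')' OK
Ends with single ';': True
Full parse: OK
Valid: True

Answer: yes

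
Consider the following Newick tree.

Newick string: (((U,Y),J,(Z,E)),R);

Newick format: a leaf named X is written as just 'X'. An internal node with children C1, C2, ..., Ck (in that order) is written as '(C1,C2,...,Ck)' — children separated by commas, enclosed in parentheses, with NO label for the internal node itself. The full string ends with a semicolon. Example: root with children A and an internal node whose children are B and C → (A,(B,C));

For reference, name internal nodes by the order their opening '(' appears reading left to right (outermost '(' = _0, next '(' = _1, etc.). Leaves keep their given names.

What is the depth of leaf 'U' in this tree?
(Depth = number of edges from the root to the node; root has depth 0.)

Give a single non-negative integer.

Answer: 3

Derivation:
Newick: (((U,Y),J,(Z,E)),R);
Naming internals by '(' encounter order: outermost '(' = _0, next = _1, ...
Query node: U
Path from root: _0 -> _1 -> _2 -> U
Depth of U: 3 (number of edges from root)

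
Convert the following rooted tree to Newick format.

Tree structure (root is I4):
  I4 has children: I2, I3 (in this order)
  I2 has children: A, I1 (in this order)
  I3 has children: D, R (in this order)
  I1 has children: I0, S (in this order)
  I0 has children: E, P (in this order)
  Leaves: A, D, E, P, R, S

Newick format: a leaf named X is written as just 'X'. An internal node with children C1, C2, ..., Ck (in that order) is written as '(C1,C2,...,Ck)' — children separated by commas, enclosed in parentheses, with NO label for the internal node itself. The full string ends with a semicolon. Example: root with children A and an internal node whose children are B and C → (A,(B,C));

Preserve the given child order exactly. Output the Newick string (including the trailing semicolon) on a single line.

internal I4 with children ['I2', 'I3']
  internal I2 with children ['A', 'I1']
    leaf 'A' → 'A'
    internal I1 with children ['I0', 'S']
      internal I0 with children ['E', 'P']
        leaf 'E' → 'E'
        leaf 'P' → 'P'
      → '(E,P)'
      leaf 'S' → 'S'
    → '((E,P),S)'
  → '(A,((E,P),S))'
  internal I3 with children ['D', 'R']
    leaf 'D' → 'D'
    leaf 'R' → 'R'
  → '(D,R)'
→ '((A,((E,P),S)),(D,R))'
Final: ((A,((E,P),S)),(D,R));

Answer: ((A,((E,P),S)),(D,R));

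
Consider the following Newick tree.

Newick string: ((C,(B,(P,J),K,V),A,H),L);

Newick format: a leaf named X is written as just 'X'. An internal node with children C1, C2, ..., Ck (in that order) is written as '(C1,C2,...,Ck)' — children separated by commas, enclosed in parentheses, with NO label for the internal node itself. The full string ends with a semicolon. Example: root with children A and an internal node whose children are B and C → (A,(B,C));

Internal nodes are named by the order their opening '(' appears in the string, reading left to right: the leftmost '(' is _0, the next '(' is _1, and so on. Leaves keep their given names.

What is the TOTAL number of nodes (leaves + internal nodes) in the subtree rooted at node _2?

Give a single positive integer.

Answer: 7

Derivation:
Newick: ((C,(B,(P,J),K,V),A,H),L);
Locate _2: it is the '(' at position 4 (the 3rd '(' reading left to right).
Query: subtree rooted at _2
_2: subtree_size = 1 + 6
  B: subtree_size = 1 + 0
  _3: subtree_size = 1 + 2
    P: subtree_size = 1 + 0
    J: subtree_size = 1 + 0
  K: subtree_size = 1 + 0
  V: subtree_size = 1 + 0
Total subtree size of _2: 7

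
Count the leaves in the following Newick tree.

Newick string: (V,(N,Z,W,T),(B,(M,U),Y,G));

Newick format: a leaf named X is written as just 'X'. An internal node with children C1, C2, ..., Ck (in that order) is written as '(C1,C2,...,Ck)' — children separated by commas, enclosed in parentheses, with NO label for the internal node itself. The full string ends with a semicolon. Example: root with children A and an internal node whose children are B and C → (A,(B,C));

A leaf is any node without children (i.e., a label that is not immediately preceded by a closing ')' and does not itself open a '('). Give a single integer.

Newick: (V,(N,Z,W,T),(B,(M,U),Y,G));
Scan left-to-right; a leaf is any maximal label run not followed by '(':
  pos 1: leaf 'V' → count = 1
  pos 4: leaf 'N' → count = 2
  pos 6: leaf 'Z' → count = 3
  pos 8: leaf 'W' → count = 4
  pos 10: leaf 'T' → count = 5
  pos 14: leaf 'B' → count = 6
  pos 17: leaf 'M' → count = 7
  pos 19: leaf 'U' → count = 8
  pos 22: leaf 'Y' → count = 9
  pos 24: leaf 'G' → count = 10
Total leaves: 10

Answer: 10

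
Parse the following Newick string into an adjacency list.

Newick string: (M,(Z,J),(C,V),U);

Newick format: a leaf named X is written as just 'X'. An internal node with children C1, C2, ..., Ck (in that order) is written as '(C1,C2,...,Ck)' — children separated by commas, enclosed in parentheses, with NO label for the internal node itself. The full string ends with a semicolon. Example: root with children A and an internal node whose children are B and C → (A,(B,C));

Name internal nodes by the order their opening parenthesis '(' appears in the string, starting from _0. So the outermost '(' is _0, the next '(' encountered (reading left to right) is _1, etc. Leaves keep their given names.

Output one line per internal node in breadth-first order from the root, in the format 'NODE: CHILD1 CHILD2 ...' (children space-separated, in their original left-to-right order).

Answer: _0: M _1 _2 U
_1: Z J
_2: C V

Derivation:
Input: (M,(Z,J),(C,V),U);
Scanning left-to-right, naming '(' by encounter order:
  pos 0: '(' -> open internal node _0 (depth 1)
  pos 3: '(' -> open internal node _1 (depth 2)
  pos 7: ')' -> close internal node _1 (now at depth 1)
  pos 9: '(' -> open internal node _2 (depth 2)
  pos 13: ')' -> close internal node _2 (now at depth 1)
  pos 16: ')' -> close internal node _0 (now at depth 0)
Total internal nodes: 3
BFS adjacency from root:
  _0: M _1 _2 U
  _1: Z J
  _2: C V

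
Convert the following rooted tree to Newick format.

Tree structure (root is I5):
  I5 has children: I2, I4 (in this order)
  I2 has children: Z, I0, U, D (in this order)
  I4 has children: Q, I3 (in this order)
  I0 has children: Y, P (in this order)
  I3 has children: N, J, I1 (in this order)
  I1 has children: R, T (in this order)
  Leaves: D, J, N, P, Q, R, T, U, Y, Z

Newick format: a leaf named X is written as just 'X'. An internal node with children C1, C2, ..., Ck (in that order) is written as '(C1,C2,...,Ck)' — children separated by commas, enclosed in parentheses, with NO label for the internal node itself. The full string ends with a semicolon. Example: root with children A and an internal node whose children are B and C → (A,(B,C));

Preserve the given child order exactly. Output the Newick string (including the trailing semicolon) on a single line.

Answer: ((Z,(Y,P),U,D),(Q,(N,J,(R,T))));

Derivation:
internal I5 with children ['I2', 'I4']
  internal I2 with children ['Z', 'I0', 'U', 'D']
    leaf 'Z' → 'Z'
    internal I0 with children ['Y', 'P']
      leaf 'Y' → 'Y'
      leaf 'P' → 'P'
    → '(Y,P)'
    leaf 'U' → 'U'
    leaf 'D' → 'D'
  → '(Z,(Y,P),U,D)'
  internal I4 with children ['Q', 'I3']
    leaf 'Q' → 'Q'
    internal I3 with children ['N', 'J', 'I1']
      leaf 'N' → 'N'
      leaf 'J' → 'J'
      internal I1 with children ['R', 'T']
        leaf 'R' → 'R'
        leaf 'T' → 'T'
      → '(R,T)'
    → '(N,J,(R,T))'
  → '(Q,(N,J,(R,T)))'
→ '((Z,(Y,P),U,D),(Q,(N,J,(R,T))))'
Final: ((Z,(Y,P),U,D),(Q,(N,J,(R,T))));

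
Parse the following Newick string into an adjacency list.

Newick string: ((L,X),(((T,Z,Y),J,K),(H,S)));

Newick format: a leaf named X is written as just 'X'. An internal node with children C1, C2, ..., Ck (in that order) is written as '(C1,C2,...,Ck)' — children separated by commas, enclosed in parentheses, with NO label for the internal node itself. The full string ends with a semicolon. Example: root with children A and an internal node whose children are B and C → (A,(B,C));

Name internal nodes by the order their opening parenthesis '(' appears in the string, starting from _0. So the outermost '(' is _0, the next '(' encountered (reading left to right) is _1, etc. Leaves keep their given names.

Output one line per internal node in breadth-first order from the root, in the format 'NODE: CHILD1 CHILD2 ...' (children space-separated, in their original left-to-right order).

Input: ((L,X),(((T,Z,Y),J,K),(H,S)));
Scanning left-to-right, naming '(' by encounter order:
  pos 0: '(' -> open internal node _0 (depth 1)
  pos 1: '(' -> open internal node _1 (depth 2)
  pos 5: ')' -> close internal node _1 (now at depth 1)
  pos 7: '(' -> open internal node _2 (depth 2)
  pos 8: '(' -> open internal node _3 (depth 3)
  pos 9: '(' -> open internal node _4 (depth 4)
  pos 15: ')' -> close internal node _4 (now at depth 3)
  pos 20: ')' -> close internal node _3 (now at depth 2)
  pos 22: '(' -> open internal node _5 (depth 3)
  pos 26: ')' -> close internal node _5 (now at depth 2)
  pos 27: ')' -> close internal node _2 (now at depth 1)
  pos 28: ')' -> close internal node _0 (now at depth 0)
Total internal nodes: 6
BFS adjacency from root:
  _0: _1 _2
  _1: L X
  _2: _3 _5
  _3: _4 J K
  _5: H S
  _4: T Z Y

Answer: _0: _1 _2
_1: L X
_2: _3 _5
_3: _4 J K
_5: H S
_4: T Z Y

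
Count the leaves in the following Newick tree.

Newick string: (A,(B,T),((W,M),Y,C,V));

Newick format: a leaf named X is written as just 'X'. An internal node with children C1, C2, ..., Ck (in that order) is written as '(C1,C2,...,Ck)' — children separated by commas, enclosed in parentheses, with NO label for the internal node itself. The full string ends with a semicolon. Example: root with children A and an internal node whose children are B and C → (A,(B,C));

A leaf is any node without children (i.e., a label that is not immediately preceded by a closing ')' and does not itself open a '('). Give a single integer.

Answer: 8

Derivation:
Newick: (A,(B,T),((W,M),Y,C,V));
Scan left-to-right; a leaf is any maximal label run not followed by '(':
  pos 1: leaf 'A' → count = 1
  pos 4: leaf 'B' → count = 2
  pos 6: leaf 'T' → count = 3
  pos 11: leaf 'W' → count = 4
  pos 13: leaf 'M' → count = 5
  pos 16: leaf 'Y' → count = 6
  pos 18: leaf 'C' → count = 7
  pos 20: leaf 'V' → count = 8
Total leaves: 8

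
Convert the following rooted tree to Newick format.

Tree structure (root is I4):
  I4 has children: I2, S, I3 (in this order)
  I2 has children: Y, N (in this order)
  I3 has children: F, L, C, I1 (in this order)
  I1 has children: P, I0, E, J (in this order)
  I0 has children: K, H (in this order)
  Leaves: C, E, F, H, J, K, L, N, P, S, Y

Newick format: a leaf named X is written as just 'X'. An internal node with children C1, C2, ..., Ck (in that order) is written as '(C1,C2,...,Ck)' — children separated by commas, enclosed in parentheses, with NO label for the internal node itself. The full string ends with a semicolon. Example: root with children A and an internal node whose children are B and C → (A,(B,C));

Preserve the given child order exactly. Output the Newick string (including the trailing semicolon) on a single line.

internal I4 with children ['I2', 'S', 'I3']
  internal I2 with children ['Y', 'N']
    leaf 'Y' → 'Y'
    leaf 'N' → 'N'
  → '(Y,N)'
  leaf 'S' → 'S'
  internal I3 with children ['F', 'L', 'C', 'I1']
    leaf 'F' → 'F'
    leaf 'L' → 'L'
    leaf 'C' → 'C'
    internal I1 with children ['P', 'I0', 'E', 'J']
      leaf 'P' → 'P'
      internal I0 with children ['K', 'H']
        leaf 'K' → 'K'
        leaf 'H' → 'H'
      → '(K,H)'
      leaf 'E' → 'E'
      leaf 'J' → 'J'
    → '(P,(K,H),E,J)'
  → '(F,L,C,(P,(K,H),E,J))'
→ '((Y,N),S,(F,L,C,(P,(K,H),E,J)))'
Final: ((Y,N),S,(F,L,C,(P,(K,H),E,J)));

Answer: ((Y,N),S,(F,L,C,(P,(K,H),E,J)));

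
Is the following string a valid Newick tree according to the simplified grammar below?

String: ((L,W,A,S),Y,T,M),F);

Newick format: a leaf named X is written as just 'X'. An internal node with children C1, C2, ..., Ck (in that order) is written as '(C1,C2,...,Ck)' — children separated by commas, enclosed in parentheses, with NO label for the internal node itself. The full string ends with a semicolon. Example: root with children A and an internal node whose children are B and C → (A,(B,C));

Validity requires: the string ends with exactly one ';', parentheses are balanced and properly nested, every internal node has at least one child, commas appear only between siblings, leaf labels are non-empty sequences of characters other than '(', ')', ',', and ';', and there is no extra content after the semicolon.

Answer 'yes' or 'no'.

Answer: no

Derivation:
Input: ((L,W,A,S),Y,T,M),F);
Paren balance: 2 '(' vs 3 ')' MISMATCH
Ends with single ';': True
Full parse: FAILS (extra content after tree at pos 17)
Valid: False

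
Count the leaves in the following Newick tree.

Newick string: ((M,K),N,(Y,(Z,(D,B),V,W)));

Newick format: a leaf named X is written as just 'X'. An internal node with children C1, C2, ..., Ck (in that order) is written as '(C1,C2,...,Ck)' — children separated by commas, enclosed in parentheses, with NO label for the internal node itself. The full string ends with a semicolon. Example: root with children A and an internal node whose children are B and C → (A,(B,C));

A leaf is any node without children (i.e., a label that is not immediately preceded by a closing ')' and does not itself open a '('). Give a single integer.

Newick: ((M,K),N,(Y,(Z,(D,B),V,W)));
Scan left-to-right; a leaf is any maximal label run not followed by '(':
  pos 2: leaf 'M' → count = 1
  pos 4: leaf 'K' → count = 2
  pos 7: leaf 'N' → count = 3
  pos 10: leaf 'Y' → count = 4
  pos 13: leaf 'Z' → count = 5
  pos 16: leaf 'D' → count = 6
  pos 18: leaf 'B' → count = 7
  pos 21: leaf 'V' → count = 8
  pos 23: leaf 'W' → count = 9
Total leaves: 9

Answer: 9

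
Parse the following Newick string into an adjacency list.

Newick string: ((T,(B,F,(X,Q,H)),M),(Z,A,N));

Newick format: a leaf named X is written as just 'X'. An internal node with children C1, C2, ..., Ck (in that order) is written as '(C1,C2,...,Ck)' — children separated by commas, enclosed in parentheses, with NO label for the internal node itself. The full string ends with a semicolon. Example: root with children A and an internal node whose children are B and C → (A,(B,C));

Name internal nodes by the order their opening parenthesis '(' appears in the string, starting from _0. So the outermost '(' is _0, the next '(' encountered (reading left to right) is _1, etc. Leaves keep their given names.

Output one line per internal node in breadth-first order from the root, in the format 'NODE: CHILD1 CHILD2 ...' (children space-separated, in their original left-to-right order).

Input: ((T,(B,F,(X,Q,H)),M),(Z,A,N));
Scanning left-to-right, naming '(' by encounter order:
  pos 0: '(' -> open internal node _0 (depth 1)
  pos 1: '(' -> open internal node _1 (depth 2)
  pos 4: '(' -> open internal node _2 (depth 3)
  pos 9: '(' -> open internal node _3 (depth 4)
  pos 15: ')' -> close internal node _3 (now at depth 3)
  pos 16: ')' -> close internal node _2 (now at depth 2)
  pos 19: ')' -> close internal node _1 (now at depth 1)
  pos 21: '(' -> open internal node _4 (depth 2)
  pos 27: ')' -> close internal node _4 (now at depth 1)
  pos 28: ')' -> close internal node _0 (now at depth 0)
Total internal nodes: 5
BFS adjacency from root:
  _0: _1 _4
  _1: T _2 M
  _4: Z A N
  _2: B F _3
  _3: X Q H

Answer: _0: _1 _4
_1: T _2 M
_4: Z A N
_2: B F _3
_3: X Q H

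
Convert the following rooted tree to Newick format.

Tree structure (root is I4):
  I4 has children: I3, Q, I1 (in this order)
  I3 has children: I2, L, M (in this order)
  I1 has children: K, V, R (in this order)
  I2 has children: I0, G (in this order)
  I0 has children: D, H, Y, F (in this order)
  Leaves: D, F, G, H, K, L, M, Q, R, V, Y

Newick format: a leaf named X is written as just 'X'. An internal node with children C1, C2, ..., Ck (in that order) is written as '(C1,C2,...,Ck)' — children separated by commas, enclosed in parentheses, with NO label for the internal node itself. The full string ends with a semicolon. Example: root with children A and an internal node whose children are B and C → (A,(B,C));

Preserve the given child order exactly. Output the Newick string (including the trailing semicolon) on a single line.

internal I4 with children ['I3', 'Q', 'I1']
  internal I3 with children ['I2', 'L', 'M']
    internal I2 with children ['I0', 'G']
      internal I0 with children ['D', 'H', 'Y', 'F']
        leaf 'D' → 'D'
        leaf 'H' → 'H'
        leaf 'Y' → 'Y'
        leaf 'F' → 'F'
      → '(D,H,Y,F)'
      leaf 'G' → 'G'
    → '((D,H,Y,F),G)'
    leaf 'L' → 'L'
    leaf 'M' → 'M'
  → '(((D,H,Y,F),G),L,M)'
  leaf 'Q' → 'Q'
  internal I1 with children ['K', 'V', 'R']
    leaf 'K' → 'K'
    leaf 'V' → 'V'
    leaf 'R' → 'R'
  → '(K,V,R)'
→ '((((D,H,Y,F),G),L,M),Q,(K,V,R))'
Final: ((((D,H,Y,F),G),L,M),Q,(K,V,R));

Answer: ((((D,H,Y,F),G),L,M),Q,(K,V,R));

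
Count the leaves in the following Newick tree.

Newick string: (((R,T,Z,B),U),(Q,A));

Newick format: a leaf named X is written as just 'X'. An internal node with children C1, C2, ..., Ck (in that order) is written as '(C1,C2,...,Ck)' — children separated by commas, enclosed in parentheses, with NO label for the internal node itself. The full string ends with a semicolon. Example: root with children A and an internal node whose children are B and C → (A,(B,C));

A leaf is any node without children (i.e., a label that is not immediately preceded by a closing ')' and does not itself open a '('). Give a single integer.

Answer: 7

Derivation:
Newick: (((R,T,Z,B),U),(Q,A));
Scan left-to-right; a leaf is any maximal label run not followed by '(':
  pos 3: leaf 'R' → count = 1
  pos 5: leaf 'T' → count = 2
  pos 7: leaf 'Z' → count = 3
  pos 9: leaf 'B' → count = 4
  pos 12: leaf 'U' → count = 5
  pos 16: leaf 'Q' → count = 6
  pos 18: leaf 'A' → count = 7
Total leaves: 7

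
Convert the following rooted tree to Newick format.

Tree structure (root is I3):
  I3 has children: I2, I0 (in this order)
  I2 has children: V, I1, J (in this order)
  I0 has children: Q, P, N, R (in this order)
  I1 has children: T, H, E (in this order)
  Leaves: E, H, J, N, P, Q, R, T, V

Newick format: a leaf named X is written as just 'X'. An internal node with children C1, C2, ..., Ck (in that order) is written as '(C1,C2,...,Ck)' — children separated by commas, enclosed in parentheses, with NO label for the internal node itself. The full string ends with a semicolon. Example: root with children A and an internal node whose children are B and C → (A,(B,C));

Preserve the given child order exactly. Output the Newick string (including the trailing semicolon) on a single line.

internal I3 with children ['I2', 'I0']
  internal I2 with children ['V', 'I1', 'J']
    leaf 'V' → 'V'
    internal I1 with children ['T', 'H', 'E']
      leaf 'T' → 'T'
      leaf 'H' → 'H'
      leaf 'E' → 'E'
    → '(T,H,E)'
    leaf 'J' → 'J'
  → '(V,(T,H,E),J)'
  internal I0 with children ['Q', 'P', 'N', 'R']
    leaf 'Q' → 'Q'
    leaf 'P' → 'P'
    leaf 'N' → 'N'
    leaf 'R' → 'R'
  → '(Q,P,N,R)'
→ '((V,(T,H,E),J),(Q,P,N,R))'
Final: ((V,(T,H,E),J),(Q,P,N,R));

Answer: ((V,(T,H,E),J),(Q,P,N,R));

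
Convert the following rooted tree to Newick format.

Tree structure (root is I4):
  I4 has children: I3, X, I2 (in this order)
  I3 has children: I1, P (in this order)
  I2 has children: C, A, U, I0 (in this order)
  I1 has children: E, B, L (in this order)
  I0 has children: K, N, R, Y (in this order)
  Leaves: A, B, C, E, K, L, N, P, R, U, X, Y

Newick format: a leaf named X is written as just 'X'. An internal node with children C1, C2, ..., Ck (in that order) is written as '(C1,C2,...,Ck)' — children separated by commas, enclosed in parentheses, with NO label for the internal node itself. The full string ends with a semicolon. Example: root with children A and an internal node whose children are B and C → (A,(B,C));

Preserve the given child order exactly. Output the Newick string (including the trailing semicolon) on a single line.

Answer: (((E,B,L),P),X,(C,A,U,(K,N,R,Y)));

Derivation:
internal I4 with children ['I3', 'X', 'I2']
  internal I3 with children ['I1', 'P']
    internal I1 with children ['E', 'B', 'L']
      leaf 'E' → 'E'
      leaf 'B' → 'B'
      leaf 'L' → 'L'
    → '(E,B,L)'
    leaf 'P' → 'P'
  → '((E,B,L),P)'
  leaf 'X' → 'X'
  internal I2 with children ['C', 'A', 'U', 'I0']
    leaf 'C' → 'C'
    leaf 'A' → 'A'
    leaf 'U' → 'U'
    internal I0 with children ['K', 'N', 'R', 'Y']
      leaf 'K' → 'K'
      leaf 'N' → 'N'
      leaf 'R' → 'R'
      leaf 'Y' → 'Y'
    → '(K,N,R,Y)'
  → '(C,A,U,(K,N,R,Y))'
→ '(((E,B,L),P),X,(C,A,U,(K,N,R,Y)))'
Final: (((E,B,L),P),X,(C,A,U,(K,N,R,Y)));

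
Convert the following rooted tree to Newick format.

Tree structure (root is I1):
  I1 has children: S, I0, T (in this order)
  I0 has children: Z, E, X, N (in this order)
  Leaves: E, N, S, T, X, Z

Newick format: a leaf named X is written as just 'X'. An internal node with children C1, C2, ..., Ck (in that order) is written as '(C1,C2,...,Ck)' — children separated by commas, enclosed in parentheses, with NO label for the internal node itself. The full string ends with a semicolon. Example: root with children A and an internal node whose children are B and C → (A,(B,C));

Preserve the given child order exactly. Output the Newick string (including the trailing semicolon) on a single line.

internal I1 with children ['S', 'I0', 'T']
  leaf 'S' → 'S'
  internal I0 with children ['Z', 'E', 'X', 'N']
    leaf 'Z' → 'Z'
    leaf 'E' → 'E'
    leaf 'X' → 'X'
    leaf 'N' → 'N'
  → '(Z,E,X,N)'
  leaf 'T' → 'T'
→ '(S,(Z,E,X,N),T)'
Final: (S,(Z,E,X,N),T);

Answer: (S,(Z,E,X,N),T);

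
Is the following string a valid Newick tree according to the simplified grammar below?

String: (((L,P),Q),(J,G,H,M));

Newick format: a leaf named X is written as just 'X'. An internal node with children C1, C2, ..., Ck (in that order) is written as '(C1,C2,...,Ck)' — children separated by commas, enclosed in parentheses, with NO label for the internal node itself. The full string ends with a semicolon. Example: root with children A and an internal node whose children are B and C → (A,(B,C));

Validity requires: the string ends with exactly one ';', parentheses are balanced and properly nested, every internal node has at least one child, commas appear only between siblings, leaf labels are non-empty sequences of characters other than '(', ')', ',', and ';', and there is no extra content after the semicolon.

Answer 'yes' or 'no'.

Input: (((L,P),Q),(J,G,H,M));
Paren balance: 4 '(' vs 4 ')' OK
Ends with single ';': True
Full parse: OK
Valid: True

Answer: yes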